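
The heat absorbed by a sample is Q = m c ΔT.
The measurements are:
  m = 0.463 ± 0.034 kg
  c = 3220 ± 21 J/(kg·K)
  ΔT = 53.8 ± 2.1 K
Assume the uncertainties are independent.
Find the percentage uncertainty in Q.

Relative error in a monomial: (δQ/Q)² = Σ (nᵢ · δxᵢ/xᵢ)².
  (1·δm/m)² = (1×0.0734)² = 0.00539;  (1·δc/c)² = (1×0.00652)² = 4.25e-05;  (1·δΔT/ΔT)² = (1×0.0390)² = 0.00152
δQ/Q = √(0.00696) = 0.0834

8.34%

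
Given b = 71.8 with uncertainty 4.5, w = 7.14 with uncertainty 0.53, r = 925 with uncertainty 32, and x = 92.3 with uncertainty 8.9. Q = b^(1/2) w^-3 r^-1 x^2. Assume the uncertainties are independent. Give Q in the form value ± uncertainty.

Relative error in a monomial: (δQ/Q)² = Σ (nᵢ · δxᵢ/xᵢ)².
  (½·δb/b)² = (0.5×0.0627)² = 0.000982;  (-3·δw/w)² = (-3×0.0742)² = 0.0496;  (-1·δr/r)² = (-1×0.0346)² = 0.00120;  (2·δx/x)² = (2×0.0964)² = 0.0372
δQ/Q = √(0.0890) = 0.298
Q = 0.214, so δQ = 0.298 × 0.214 = 0.0639.

0.214 ± 0.0639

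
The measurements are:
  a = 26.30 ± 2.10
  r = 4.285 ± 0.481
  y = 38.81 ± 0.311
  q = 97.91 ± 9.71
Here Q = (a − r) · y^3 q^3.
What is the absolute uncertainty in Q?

Let u = a − r = 22.02. δu = √(δa² + δr²) = √(4.41 + 0.231) = 2.15, so δu/u = 0.0979.
Q is then a monomial in u, y, q:
δQ/Q = √((δu/u)² + (3·δy/y)² + (3·δq/q)²) = √(0.00958 + 0.000578 + 0.0885) = 0.314
Q = 1.208e+12, so δQ = 0.314 × 1.208e+12 = 3.79e+11.

3.79e+11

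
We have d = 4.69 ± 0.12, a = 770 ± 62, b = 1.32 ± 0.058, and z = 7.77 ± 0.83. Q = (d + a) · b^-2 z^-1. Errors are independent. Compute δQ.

Let u = d + a = 775. δu = √(δd² + δa²) = √(0.0144 + 3840) = 62.0, so δu/u = 0.0800.
Q is then a monomial in u, b, z:
δQ/Q = √((δu/u)² + (-2·δb/b)² + (-1·δz/z)²) = √(0.00641 + 0.00772 + 0.0114) = 0.160
Q = 57.2, so δQ = 0.160 × 57.2 = 9.14.

9.14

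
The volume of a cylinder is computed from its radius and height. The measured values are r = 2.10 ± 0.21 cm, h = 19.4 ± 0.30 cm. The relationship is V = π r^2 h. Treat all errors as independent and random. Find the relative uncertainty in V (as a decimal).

0.201

Each factor contributes (exponent × relative error)² to (δV/V)²:
  (2·δr/r)² = (2×0.100)² = 0.0400;  (1·δh/h)² = (1×0.0155)² = 0.000239
δV/V = √(0.0402) = 0.201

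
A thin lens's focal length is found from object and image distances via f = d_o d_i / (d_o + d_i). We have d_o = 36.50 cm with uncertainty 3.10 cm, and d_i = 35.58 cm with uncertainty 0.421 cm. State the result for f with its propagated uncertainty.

18.02 ± 0.763 cm

∂f/∂d_o = (d_i/(d_o+d_i))² = 0.244;  ∂f/∂d_i = (d_o/(d_o+d_i))² = 0.256
δf = √((∂f/∂d_o · δd_o)² + (∂f/∂d_i · δd_i)²) = √(0.571 + 0.0117) = 0.763 cm
f = 18.02 cm.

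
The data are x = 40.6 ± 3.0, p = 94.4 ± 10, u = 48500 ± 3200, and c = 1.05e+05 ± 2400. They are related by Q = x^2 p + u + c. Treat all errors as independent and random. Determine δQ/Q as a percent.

Let w = x^2·p = 1.56e+05. δw/w = √((2·δx/x)² + (1·δp/p)²) = √(0.0218 + 0.0112) = 0.182, so δw = 28300.
Q = w + u + c: δQ = √(δw² + δu² + δc²) = √(8.01e+08 + 1.02e+07 + 5.76e+06) = 28600
Q = 3.09e+05, so δQ/Q = 28600/3.09e+05 = 0.0924.

9.24%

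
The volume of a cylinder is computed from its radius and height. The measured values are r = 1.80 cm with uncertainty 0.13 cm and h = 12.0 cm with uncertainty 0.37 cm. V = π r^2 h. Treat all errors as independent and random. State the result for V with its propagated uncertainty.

Relative error in a monomial: (δV/V)² = Σ (nᵢ · δxᵢ/xᵢ)².
  (2·δr/r)² = (2×0.0722)² = 0.0209;  (1·δh/h)² = (1×0.0308)² = 0.000951
δV/V = √(0.0218) = 0.148
V = 122 cm^3, so δV = 0.148 × 122 = 18.0 cm^3.

122 ± 18.0 cm^3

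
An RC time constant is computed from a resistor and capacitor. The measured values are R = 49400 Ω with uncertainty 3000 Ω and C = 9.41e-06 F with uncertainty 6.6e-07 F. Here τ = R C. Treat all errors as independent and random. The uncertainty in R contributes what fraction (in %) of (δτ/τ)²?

(δτ/τ)² = (1·δR/R)² + (1·δC/C)²
  R term: (1×0.0607)² = 0.00369
  C term: (1×0.0701)² = 0.00492
Total = 0.00861. Share from R = 0.00369/0.00861 = 0.428.

42.8%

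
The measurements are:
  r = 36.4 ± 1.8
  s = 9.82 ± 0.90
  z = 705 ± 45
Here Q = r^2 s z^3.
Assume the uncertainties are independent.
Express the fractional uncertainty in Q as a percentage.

23.4%

Relative error in a monomial: (δQ/Q)² = Σ (nᵢ · δxᵢ/xᵢ)².
  (2·δr/r)² = (2×0.0495)² = 0.00978;  (1·δs/s)² = (1×0.0916)² = 0.00840;  (3·δz/z)² = (3×0.0638)² = 0.0367
δQ/Q = √(0.0548) = 0.234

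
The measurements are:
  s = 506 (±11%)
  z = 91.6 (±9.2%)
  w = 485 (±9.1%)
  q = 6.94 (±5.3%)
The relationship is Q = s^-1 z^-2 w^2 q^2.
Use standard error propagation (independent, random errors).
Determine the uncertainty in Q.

0.802

Since Q is a product/quotient, work with relative uncertainties:
  (-1·δs/s)² = (-1×0.110)² = 0.0121;  (-2·δz/z)² = (-2×0.0920)² = 0.0339;  (2·δw/w)² = (2×0.0910)² = 0.0331;  (2·δq/q)² = (2×0.0530)² = 0.0112
δQ/Q = √(0.0903) = 0.301
Q = 2.67, so δQ = 0.301 × 2.67 = 0.802.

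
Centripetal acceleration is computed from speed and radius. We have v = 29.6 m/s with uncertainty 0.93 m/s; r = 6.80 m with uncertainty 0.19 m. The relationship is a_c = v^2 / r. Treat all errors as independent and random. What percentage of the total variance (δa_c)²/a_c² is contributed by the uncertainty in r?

(δa_c/a_c)² = (2·δv/v)² + (-1·δr/r)²
  v term: (2×0.0314)² = 0.00395
  r term: (-1×0.0279)² = 0.000781
Total = 0.00473. Share from r = 0.000781/0.00473 = 0.165.

16.5%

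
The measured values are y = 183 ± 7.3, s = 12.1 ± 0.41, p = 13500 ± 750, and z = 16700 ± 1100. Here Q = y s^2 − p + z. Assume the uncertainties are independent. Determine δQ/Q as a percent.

8.31%

Let w = y·s^2 = 26800. δw/w = √((1·δy/y)² + (2·δs/s)²) = √(0.00159 + 0.00459) = 0.0786, so δw = 2110.
Q = w − p + z: δQ = √(δw² + δp² + δz²) = √(4.44e+06 + 5.62e+05 + 1.21e+06) = 2490
Q = 30000, so δQ/Q = 2490/30000 = 0.0831.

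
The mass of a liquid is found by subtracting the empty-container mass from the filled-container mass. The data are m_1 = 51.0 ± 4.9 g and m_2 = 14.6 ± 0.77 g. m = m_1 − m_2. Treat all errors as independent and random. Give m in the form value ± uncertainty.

Absolute uncertainties add in quadrature for a linear combination:
  (δm_1)² = 24.0;  (δm_2)² = 0.593
δm = √(24.6) = 4.96 g
m = 36.4 g.

36.4 ± 4.96 g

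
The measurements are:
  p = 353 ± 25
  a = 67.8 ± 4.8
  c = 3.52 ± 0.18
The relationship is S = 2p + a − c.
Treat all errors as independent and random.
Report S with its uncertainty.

Absolute uncertainties add in quadrature for a linear combination:
  (2·δp)² = 2500;  (δa)² = 23.0;  (δc)² = 0.0324
δS = √(2520) = 50.2
S = 770.

770 ± 50.2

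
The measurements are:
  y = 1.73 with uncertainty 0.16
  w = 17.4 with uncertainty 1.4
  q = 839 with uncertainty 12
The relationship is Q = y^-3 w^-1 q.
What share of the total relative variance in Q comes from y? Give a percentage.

92.0%

(δQ/Q)² = (-3·δy/y)² + (-1·δw/w)² + (1·δq/q)²
  y term: (-3×0.0925)² = 0.0770
  w term: (-1×0.0805)² = 0.00647
  q term: (1×0.0143)² = 0.000205
Total = 0.0837. Share from y = 0.0770/0.0837 = 0.920.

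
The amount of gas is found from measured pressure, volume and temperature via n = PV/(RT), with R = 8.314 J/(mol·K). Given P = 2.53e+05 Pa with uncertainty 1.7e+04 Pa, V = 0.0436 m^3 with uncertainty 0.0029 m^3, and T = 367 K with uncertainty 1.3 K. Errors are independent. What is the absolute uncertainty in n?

Each factor contributes (exponent × relative error)² to (δn/n)²:
  (1·δP/P)² = (1×0.0672)² = 0.00451;  (1·δV/V)² = (1×0.0665)² = 0.00442;  (-1·δT/T)² = (-1×0.00354)² = 1.25e-05
δn/n = √(0.00895) = 0.0946
n = 3.62 mol, so δn = 0.0946 × 3.62 = 0.342 mol.

0.342 mol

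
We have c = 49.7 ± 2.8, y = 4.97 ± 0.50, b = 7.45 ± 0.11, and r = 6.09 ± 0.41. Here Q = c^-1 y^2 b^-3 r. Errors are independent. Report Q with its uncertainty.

Each factor contributes (exponent × relative error)² to (δQ/Q)²:
  (-1·δc/c)² = (-1×0.0563)² = 0.00317;  (2·δy/y)² = (2×0.101)² = 0.0405;  (-3·δb/b)² = (-3×0.0148)² = 0.00196;  (1·δr/r)² = (1×0.0673)² = 0.00453
δQ/Q = √(0.0502) = 0.224
Q = 0.00732, so δQ = 0.224 × 0.00732 = 0.00164.

0.00732 ± 0.00164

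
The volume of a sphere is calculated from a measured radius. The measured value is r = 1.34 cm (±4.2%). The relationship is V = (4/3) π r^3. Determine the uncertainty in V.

Products/powers → add relative errors in quadrature, weighted by exponent:
  (3·δr/r)² = (3×0.0420)² = 0.0159
δV/V = √(0.0159) = 0.126
V = 10.1 cm^3, so δV = 0.126 × 10.1 = 1.27 cm^3.

1.27 cm^3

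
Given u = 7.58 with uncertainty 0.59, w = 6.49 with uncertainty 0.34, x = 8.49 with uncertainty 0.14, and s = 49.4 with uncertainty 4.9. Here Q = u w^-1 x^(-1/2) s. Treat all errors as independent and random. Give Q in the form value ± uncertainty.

19.8 ± 2.71

Products/powers → add relative errors in quadrature, weighted by exponent:
  (1·δu/u)² = (1×0.0778)² = 0.00606;  (-1·δw/w)² = (-1×0.0524)² = 0.00274;  (−½·δx/x)² = (-0.5×0.0165)² = 6.8e-05;  (1·δs/s)² = (1×0.0992)² = 0.00984
δQ/Q = √(0.0187) = 0.137
Q = 19.8, so δQ = 0.137 × 19.8 = 2.71.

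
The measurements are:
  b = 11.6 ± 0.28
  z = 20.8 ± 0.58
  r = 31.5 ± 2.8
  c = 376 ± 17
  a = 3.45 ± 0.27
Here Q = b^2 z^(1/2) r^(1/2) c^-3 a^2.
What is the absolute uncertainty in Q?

0.000168

For a monomial Q ∝ b^2, z^(1/2), r^(1/2), c^-3, a^2, fractional errors add in quadrature:
  (2·δb/b)² = (2×0.0241)² = 0.00233;  (½·δz/z)² = (0.5×0.0279)² = 0.000194;  (½·δr/r)² = (0.5×0.0889)² = 0.00198;  (-3·δc/c)² = (-3×0.0452)² = 0.0184;  (2·δa/a)² = (2×0.0783)² = 0.0245
δQ/Q = √(0.0474) = 0.218
Q = 0.000771, so δQ = 0.218 × 0.000771 = 0.000168.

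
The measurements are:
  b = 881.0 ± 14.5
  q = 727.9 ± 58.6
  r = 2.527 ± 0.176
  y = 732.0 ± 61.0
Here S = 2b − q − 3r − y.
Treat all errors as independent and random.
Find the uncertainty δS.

Absolute uncertainties add in quadrature for a linear combination:
  (2·δb)² = 841;  (δq)² = 3430;  (3·δr)² = 0.279;  (δy)² = 3720
δS = √(8000) = 89.4

89.4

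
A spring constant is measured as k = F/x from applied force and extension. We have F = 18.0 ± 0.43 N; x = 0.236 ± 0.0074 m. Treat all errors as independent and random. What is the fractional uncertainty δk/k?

0.0394

Since k is a product/quotient, work with relative uncertainties:
  (1·δF/F)² = (1×0.0239)² = 0.000571;  (-1·δx/x)² = (-1×0.0314)² = 0.000983
δk/k = √(0.00155) = 0.0394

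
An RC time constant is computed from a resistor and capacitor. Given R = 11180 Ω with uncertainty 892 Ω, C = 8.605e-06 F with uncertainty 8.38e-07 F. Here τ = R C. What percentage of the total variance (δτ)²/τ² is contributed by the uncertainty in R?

(δτ/τ)² = (1·δR/R)² + (1·δC/C)²
  R term: (1×0.0798)² = 0.00637
  C term: (1×0.0974)² = 0.00948
Total = 0.0158. Share from R = 0.00637/0.0158 = 0.402.

40.2%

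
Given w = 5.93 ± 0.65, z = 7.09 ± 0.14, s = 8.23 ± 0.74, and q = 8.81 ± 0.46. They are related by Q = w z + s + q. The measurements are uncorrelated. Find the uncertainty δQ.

4.76

Let p = w·z = 42.0. δp/p = √((1·δw/w)² + (1·δz/z)²) = √(0.0120 + 0.000390) = 0.111, so δp = 4.68.
Q = p + s + q: δQ = √(δp² + δs² + δq²) = √(21.9 + 0.548 + 0.212) = 4.76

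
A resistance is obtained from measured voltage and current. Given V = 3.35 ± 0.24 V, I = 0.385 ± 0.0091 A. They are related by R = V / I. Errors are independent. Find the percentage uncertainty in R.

7.54%

R is a product of powers, so relative uncertainties combine in quadrature:
  (1·δV/V)² = (1×0.0716)² = 0.00513;  (-1·δI/I)² = (-1×0.0236)² = 0.000559
δR/R = √(0.00569) = 0.0754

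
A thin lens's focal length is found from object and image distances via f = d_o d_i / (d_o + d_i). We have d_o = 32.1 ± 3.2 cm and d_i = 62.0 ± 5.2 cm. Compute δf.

1.52 cm

∂f/∂d_o = (d_i/(d_o+d_i))² = 0.434;  ∂f/∂d_i = (d_o/(d_o+d_i))² = 0.116
δf = √((∂f/∂d_o · δd_o)² + (∂f/∂d_i · δd_i)²) = √(1.93 + 0.366) = 1.52 cm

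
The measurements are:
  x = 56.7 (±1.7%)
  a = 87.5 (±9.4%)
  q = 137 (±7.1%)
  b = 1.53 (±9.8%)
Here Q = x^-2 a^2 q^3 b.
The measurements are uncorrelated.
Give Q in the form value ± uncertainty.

For a monomial Q ∝ x^-2, a^2, q^3, b, fractional errors add in quadrature:
  (-2·δx/x)² = (-2×0.0170)² = 0.00116;  (2·δa/a)² = (2×0.0940)² = 0.0353;  (3·δq/q)² = (3×0.0710)² = 0.0454;  (1·δb/b)² = (1×0.0980)² = 0.00960
δQ/Q = √(0.0915) = 0.302
Q = 9.37e+06, so δQ = 0.302 × 9.37e+06 = 2.83e+06.

(9.37 ± 2.83) × 10^6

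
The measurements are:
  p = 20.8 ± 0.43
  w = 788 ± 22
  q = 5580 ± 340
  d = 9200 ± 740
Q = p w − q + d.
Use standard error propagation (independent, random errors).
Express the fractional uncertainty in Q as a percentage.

Let h = p·w = 16400. δh/h = √((1·δp/p)² + (1·δw/w)²) = √(0.000427 + 0.000779) = 0.0347, so δh = 569.
Q = h − q + d: δQ = √(δh² + δq² + δd²) = √(3.24e+05 + 1.16e+05 + 5.48e+05) = 994
Q = 20000, so δQ/Q = 994/20000 = 0.0497.

4.97%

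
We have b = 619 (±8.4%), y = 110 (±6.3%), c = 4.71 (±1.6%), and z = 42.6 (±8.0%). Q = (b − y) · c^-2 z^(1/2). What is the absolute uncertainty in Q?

Let u = b − y = 509. δu = √(δb² + δy²) = √(2700 + 48.0) = 52.5, so δu/u = 0.103.
Q is then a monomial in u, c, z:
δQ/Q = √((δu/u)² + (-2·δc/c)² + (½·δz/z)²) = √(0.0106 + 0.00102 + 0.00160) = 0.115
Q = 150, so δQ = 0.115 × 150 = 17.2.

17.2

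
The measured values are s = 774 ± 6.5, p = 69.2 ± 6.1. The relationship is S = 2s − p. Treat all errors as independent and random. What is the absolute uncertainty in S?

14.4

Sums and differences: (δS)² = Σ (cᵢ δxᵢ)².
  (2·δs)² = 169;  (δp)² = 37.2
δS = √(206) = 14.4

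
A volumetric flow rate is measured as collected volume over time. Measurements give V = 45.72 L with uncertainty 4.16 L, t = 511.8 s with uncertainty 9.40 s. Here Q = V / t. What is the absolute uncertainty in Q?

Relative error in a monomial: (δQ/Q)² = Σ (nᵢ · δxᵢ/xᵢ)².
  (1·δV/V)² = (1×0.0910)² = 0.00828;  (-1·δt/t)² = (-1×0.0184)² = 0.000337
δQ/Q = √(0.00862) = 0.0928
Q = 0.08933 L/s, so δQ = 0.0928 × 0.08933 = 0.00829 L/s.

0.00829 L/s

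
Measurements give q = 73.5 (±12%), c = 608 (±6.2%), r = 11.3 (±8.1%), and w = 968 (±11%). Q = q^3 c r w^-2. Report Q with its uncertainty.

2910 ± 1260

Since Q is a product/quotient, work with relative uncertainties:
  (3·δq/q)² = (3×0.120)² = 0.130;  (1·δc/c)² = (1×0.0620)² = 0.00384;  (1·δr/r)² = (1×0.0810)² = 0.00656;  (-2·δw/w)² = (-2×0.110)² = 0.0484
δQ/Q = √(0.188) = 0.434
Q = 2910, so δQ = 0.434 × 2910 = 1260.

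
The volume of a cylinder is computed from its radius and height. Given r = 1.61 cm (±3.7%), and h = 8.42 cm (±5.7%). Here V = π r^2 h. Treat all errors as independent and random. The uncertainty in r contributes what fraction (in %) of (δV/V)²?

62.8%

(δV/V)² = (2·δr/r)² + (1·δh/h)²
  r term: (2×0.0370)² = 0.00548
  h term: (1×0.0570)² = 0.00325
Total = 0.00873. Share from r = 0.00548/0.00873 = 0.628.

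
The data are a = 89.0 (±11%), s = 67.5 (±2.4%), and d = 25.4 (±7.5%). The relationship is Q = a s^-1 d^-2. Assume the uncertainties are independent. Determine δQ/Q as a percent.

18.8%

Products/powers → add relative errors in quadrature, weighted by exponent:
  (1·δa/a)² = (1×0.110)² = 0.0121;  (-1·δs/s)² = (-1×0.0240)² = 0.000576;  (-2·δd/d)² = (-2×0.0750)² = 0.0225
δQ/Q = √(0.0352) = 0.188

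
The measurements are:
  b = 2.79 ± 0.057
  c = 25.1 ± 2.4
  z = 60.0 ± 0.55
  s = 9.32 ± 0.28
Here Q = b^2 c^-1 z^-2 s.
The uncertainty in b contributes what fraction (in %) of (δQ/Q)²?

(δQ/Q)² = (2·δb/b)² + (-1·δc/c)² + (-2·δz/z)² + (1·δs/s)²
  b term: (2×0.0204)² = 0.00167
  c term: (-1×0.0956)² = 0.00914
  z term: (-2×0.00917)² = 0.000336
  s term: (1×0.0300)² = 0.000903
Total = 0.0121. Share from b = 0.00167/0.0121 = 0.139.

13.9%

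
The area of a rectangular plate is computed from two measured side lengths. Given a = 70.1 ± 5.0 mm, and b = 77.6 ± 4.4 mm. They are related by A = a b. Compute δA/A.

Since A is a product/quotient, work with relative uncertainties:
  (1·δa/a)² = (1×0.0713)² = 0.00509;  (1·δb/b)² = (1×0.0567)² = 0.00322
δA/A = √(0.00830) = 0.0911

0.0911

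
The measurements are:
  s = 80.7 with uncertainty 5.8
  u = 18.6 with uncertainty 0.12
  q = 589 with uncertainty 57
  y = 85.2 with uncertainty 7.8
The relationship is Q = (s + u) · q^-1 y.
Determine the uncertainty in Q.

2.09

Let w = s + u = 99.3. δw = √(δs² + δu²) = √(33.6 + 0.0144) = 5.80, so δw/w = 0.0584.
Q is then a monomial in w, q, y:
δQ/Q = √((δw/w)² + (-1·δq/q)² + (1·δy/y)²) = √(0.00341 + 0.00937 + 0.00838) = 0.145
Q = 14.4, so δQ = 0.145 × 14.4 = 2.09.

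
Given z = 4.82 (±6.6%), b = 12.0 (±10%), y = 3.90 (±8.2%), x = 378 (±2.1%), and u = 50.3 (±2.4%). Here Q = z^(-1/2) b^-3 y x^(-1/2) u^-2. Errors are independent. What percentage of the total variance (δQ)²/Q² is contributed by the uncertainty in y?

6.71%

(δQ/Q)² = (−½·δz/z)² + (-3·δb/b)² + (1·δy/y)² + (−½·δx/x)² + (-2·δu/u)²
  z term: (-0.5×0.0660)² = 0.00109
  b term: (-3×0.100)² = 0.0900
  y term: (1×0.0820)² = 0.00672
  x term: (-0.5×0.0210)² = 0.000110
  u term: (-2×0.0240)² = 0.00230
Total = 0.100. Share from y = 0.00672/0.100 = 0.0671.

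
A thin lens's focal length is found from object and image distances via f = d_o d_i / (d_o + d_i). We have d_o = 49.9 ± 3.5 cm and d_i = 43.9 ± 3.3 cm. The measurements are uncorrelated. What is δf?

∂f/∂d_o = (d_i/(d_o+d_i))² = 0.219;  ∂f/∂d_i = (d_o/(d_o+d_i))² = 0.283
δf = √((∂f/∂d_o · δd_o)² + (∂f/∂d_i · δd_i)²) = √(0.588 + 0.872) = 1.21 cm

1.21 cm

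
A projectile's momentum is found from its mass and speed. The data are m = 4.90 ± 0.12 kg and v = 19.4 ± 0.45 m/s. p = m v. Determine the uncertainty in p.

3.21 kg·m/s

For a monomial p ∝ m, v, fractional errors add in quadrature:
  (1·δm/m)² = (1×0.0245)² = 0.000600;  (1·δv/v)² = (1×0.0232)² = 0.000538
δp/p = √(0.00114) = 0.0337
p = 95.1 kg·m/s, so δp = 0.0337 × 95.1 = 3.21 kg·m/s.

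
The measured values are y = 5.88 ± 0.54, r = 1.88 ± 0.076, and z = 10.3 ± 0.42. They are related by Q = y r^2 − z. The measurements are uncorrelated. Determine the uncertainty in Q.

Let p = y·r^2 = 20.8. δp/p = √((1·δy/y)² + (2·δr/r)²) = √(0.00843 + 0.00654) = 0.122, so δp = 2.54.
Q = p − z: δQ = √(δp² + δz²) = √(6.47 + 0.176) = 2.58

2.58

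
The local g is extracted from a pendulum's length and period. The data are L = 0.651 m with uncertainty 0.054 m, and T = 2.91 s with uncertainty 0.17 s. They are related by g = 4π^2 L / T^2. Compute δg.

0.435 m/s^2

Since g is a product/quotient, work with relative uncertainties:
  (1·δL/L)² = (1×0.0829)² = 0.00688;  (-2·δT/T)² = (-2×0.0584)² = 0.0137
δg/g = √(0.0205) = 0.143
g = 3.03 m/s^2, so δg = 0.143 × 3.03 = 0.435 m/s^2.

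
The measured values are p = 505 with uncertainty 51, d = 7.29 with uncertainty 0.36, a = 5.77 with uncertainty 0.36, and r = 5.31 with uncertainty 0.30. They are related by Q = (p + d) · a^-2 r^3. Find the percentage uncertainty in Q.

23.3%

Let u = p + d = 512. δu = √(δp² + δd²) = √(2600 + 0.130) = 51.0, so δu/u = 0.0996.
Q is then a monomial in u, a, r:
δQ/Q = √((δu/u)² + (-2·δa/a)² + (3·δr/r)²) = √(0.00991 + 0.0156 + 0.0287) = 0.233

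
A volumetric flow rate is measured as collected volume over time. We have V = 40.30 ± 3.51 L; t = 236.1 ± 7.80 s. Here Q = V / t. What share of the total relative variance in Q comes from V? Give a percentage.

87.4%

(δQ/Q)² = (1·δV/V)² + (-1·δt/t)²
  V term: (1×0.0871)² = 0.00759
  t term: (-1×0.0330)² = 0.00109
Total = 0.00868. Share from V = 0.00759/0.00868 = 0.874.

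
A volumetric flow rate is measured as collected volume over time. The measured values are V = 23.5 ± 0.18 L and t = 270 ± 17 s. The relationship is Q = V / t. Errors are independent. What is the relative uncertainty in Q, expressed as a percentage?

6.34%

Relative error in a monomial: (δQ/Q)² = Σ (nᵢ · δxᵢ/xᵢ)².
  (1·δV/V)² = (1×0.00766)² = 5.87e-05;  (-1·δt/t)² = (-1×0.0630)² = 0.00396
δQ/Q = √(0.00402) = 0.0634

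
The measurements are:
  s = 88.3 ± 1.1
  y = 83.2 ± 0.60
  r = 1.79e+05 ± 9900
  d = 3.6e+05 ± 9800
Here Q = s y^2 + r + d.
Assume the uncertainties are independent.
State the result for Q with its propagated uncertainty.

Let p = s·y^2 = 6.11e+05. δp/p = √((1·δs/s)² + (2·δy/y)²) = √(0.000155 + 0.000208) = 0.0191, so δp = 11600.
Q = p + r + d: δQ = √(δp² + δr² + δd²) = √(1.36e+08 + 9.8e+07 + 9.6e+07) = 18200
Q = 1.15e+06.

(1.15 ± 0.0182) × 10^6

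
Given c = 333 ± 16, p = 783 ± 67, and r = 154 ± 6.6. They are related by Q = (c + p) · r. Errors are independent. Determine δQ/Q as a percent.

7.51%

Let u = c + p = 1120. δu = √(δc² + δp²) = √(256 + 4490) = 68.9, so δu/u = 0.0617.
Q is then a monomial in u, r:
δQ/Q = √((δu/u)² + (1·δr/r)²) = √(0.00381 + 0.00184) = 0.0751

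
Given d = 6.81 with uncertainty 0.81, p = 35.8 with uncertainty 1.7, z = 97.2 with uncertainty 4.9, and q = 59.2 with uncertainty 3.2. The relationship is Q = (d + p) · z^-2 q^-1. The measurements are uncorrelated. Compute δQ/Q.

Let u = d + p = 42.6. δu = √(δd² + δp²) = √(0.656 + 2.89) = 1.88, so δu/u = 0.0442.
Q is then a monomial in u, z, q:
δQ/Q = √((δu/u)² + (-2·δz/z)² + (-1·δq/q)²) = √(0.00195 + 0.0102 + 0.00292) = 0.123

0.123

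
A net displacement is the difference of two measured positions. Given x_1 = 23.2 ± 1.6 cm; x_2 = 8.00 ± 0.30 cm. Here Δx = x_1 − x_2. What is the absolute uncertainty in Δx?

1.63 cm

Each term contributes (cᵢ δxᵢ)² to (δΔx)²:
  (δx_1)² = 2.56;  (δx_2)² = 0.0900
δΔx = √(2.65) = 1.63 cm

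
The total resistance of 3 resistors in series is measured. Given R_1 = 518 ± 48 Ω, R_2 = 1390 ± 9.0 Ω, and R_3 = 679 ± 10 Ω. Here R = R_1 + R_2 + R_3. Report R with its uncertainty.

For a sum/difference, combine absolute errors in quadrature:
  (δR_1)² = 2300;  (δR_2)² = 81.0;  (δR_3)² = 100
δR = √(2480) = 49.8 Ω
R = 2590 Ω.

2590 ± 49.8 Ω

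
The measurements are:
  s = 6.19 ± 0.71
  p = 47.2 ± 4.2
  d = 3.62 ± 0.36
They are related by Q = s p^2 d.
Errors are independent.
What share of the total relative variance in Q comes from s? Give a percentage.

(δQ/Q)² = (1·δs/s)² + (2·δp/p)² + (1·δd/d)²
  s term: (1×0.115)² = 0.0132
  p term: (2×0.0890)² = 0.0317
  d term: (1×0.0994)² = 0.00989
Total = 0.0547. Share from s = 0.0132/0.0547 = 0.240.

24.0%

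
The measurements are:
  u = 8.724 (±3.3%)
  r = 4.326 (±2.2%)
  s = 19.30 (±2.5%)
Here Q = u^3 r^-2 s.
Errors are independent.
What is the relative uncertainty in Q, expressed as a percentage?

Each factor contributes (exponent × relative error)² to (δQ/Q)²:
  (3·δu/u)² = (3×0.0330)² = 0.00980;  (-2·δr/r)² = (-2×0.0220)² = 0.00194;  (1·δs/s)² = (1×0.0250)² = 0.000625
δQ/Q = √(0.0124) = 0.111

11.1%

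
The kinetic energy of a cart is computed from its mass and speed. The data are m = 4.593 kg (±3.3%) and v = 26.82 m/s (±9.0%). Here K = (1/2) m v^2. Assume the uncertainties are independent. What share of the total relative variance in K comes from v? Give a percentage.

96.7%

(δK/K)² = (1·δm/m)² + (2·δv/v)²
  m term: (1×0.0330)² = 0.00109
  v term: (2×0.0900)² = 0.0324
Total = 0.0335. Share from v = 0.0324/0.0335 = 0.967.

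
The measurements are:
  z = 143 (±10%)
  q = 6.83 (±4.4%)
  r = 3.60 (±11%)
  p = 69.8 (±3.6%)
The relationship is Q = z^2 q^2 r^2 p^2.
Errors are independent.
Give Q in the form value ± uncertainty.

Relative error in a monomial: (δQ/Q)² = Σ (nᵢ · δxᵢ/xᵢ)².
  (2·δz/z)² = (2×0.100)² = 0.0400;  (2·δq/q)² = (2×0.0440)² = 0.00774;  (2·δr/r)² = (2×0.110)² = 0.0484;  (2·δp/p)² = (2×0.0360)² = 0.00518
δQ/Q = √(0.101) = 0.318
Q = 6.02e+10, so δQ = 0.318 × 6.02e+10 = 1.92e+10.

(6.02 ± 1.92) × 10^10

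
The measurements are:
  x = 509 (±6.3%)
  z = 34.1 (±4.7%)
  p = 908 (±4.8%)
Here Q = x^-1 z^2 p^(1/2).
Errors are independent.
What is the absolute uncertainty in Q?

7.96

Each factor contributes (exponent × relative error)² to (δQ/Q)²:
  (-1·δx/x)² = (-1×0.0630)² = 0.00397;  (2·δz/z)² = (2×0.0470)² = 0.00884;  (½·δp/p)² = (0.5×0.0480)² = 0.000576
δQ/Q = √(0.0134) = 0.116
Q = 68.8, so δQ = 0.116 × 68.8 = 7.96.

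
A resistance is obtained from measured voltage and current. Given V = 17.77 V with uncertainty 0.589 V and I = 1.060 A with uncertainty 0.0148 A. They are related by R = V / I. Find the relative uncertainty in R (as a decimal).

For a monomial R ∝ V, I^-1, fractional errors add in quadrature:
  (1·δV/V)² = (1×0.0331)² = 0.00110;  (-1·δI/I)² = (-1×0.0140)² = 0.000195
δR/R = √(0.00129) = 0.0360

0.0360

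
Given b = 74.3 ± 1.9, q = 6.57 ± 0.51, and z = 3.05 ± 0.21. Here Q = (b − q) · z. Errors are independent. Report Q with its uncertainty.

207 ± 15.4

Let u = b − q = 67.7. δu = √(δb² + δq²) = √(3.61 + 0.260) = 1.97, so δu/u = 0.0290.
Q is then a monomial in u, z:
δQ/Q = √((δu/u)² + (1·δz/z)²) = √(0.000844 + 0.00474) = 0.0747
Q = 207, so δQ = 0.0747 × 207 = 15.4.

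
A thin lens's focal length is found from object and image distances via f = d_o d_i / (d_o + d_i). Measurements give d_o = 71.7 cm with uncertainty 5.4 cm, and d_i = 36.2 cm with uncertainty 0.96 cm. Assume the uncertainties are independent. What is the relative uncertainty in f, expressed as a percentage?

3.08%

∂f/∂d_o = (d_i/(d_o+d_i))² = 0.113;  ∂f/∂d_i = (d_o/(d_o+d_i))² = 0.442
δf = √((∂f/∂d_o · δd_o)² + (∂f/∂d_i · δd_i)²) = √(0.369 + 0.180) = 0.741 cm
f = 24.1 cm, so δf/f = 0.741/24.1 = 0.0308.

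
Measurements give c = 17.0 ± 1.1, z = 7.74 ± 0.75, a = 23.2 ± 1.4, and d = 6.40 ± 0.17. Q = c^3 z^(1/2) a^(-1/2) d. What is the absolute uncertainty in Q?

For a monomial Q ∝ c^3, z^(1/2), a^(-1/2), d, fractional errors add in quadrature:
  (3·δc/c)² = (3×0.0647)² = 0.0377;  (½·δz/z)² = (0.5×0.0969)² = 0.00235;  (−½·δa/a)² = (-0.5×0.0603)² = 0.000910;  (1·δd/d)² = (1×0.0266)² = 0.000706
δQ/Q = √(0.0416) = 0.204
Q = 18200, so δQ = 0.204 × 18200 = 3710.

3710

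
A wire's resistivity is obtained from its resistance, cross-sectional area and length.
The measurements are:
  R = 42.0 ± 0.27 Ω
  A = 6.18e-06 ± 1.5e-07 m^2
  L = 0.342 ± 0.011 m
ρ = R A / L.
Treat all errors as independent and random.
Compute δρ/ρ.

For a monomial ρ ∝ R, A, L^-1, fractional errors add in quadrature:
  (1·δR/R)² = (1×0.00643)² = 4.13e-05;  (1·δA/A)² = (1×0.0243)² = 0.000589;  (-1·δL/L)² = (-1×0.0322)² = 0.00103
δρ/ρ = √(0.00166) = 0.0408

0.0408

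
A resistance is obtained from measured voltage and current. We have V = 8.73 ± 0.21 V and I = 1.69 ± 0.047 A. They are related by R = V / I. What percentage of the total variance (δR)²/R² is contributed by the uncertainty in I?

57.2%

(δR/R)² = (1·δV/V)² + (-1·δI/I)²
  V term: (1×0.0241)² = 0.000579
  I term: (-1×0.0278)² = 0.000773
Total = 0.00135. Share from I = 0.000773/0.00135 = 0.572.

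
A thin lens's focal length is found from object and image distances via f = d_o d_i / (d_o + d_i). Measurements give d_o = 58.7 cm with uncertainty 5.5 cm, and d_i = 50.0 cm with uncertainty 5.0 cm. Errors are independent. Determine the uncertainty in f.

1.87 cm

∂f/∂d_o = (d_i/(d_o+d_i))² = 0.212;  ∂f/∂d_i = (d_o/(d_o+d_i))² = 0.292
δf = √((∂f/∂d_o · δd_o)² + (∂f/∂d_i · δd_i)²) = √(1.35 + 2.13) = 1.87 cm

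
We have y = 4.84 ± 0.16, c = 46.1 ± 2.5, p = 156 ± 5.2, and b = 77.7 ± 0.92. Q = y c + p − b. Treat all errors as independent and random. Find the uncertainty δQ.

Let w = y·c = 223. δw/w = √((1·δy/y)² + (1·δc/c)²) = √(0.00109 + 0.00294) = 0.0635, so δw = 14.2.
Q = w + p − b: δQ = √(δw² + δp² + δb²) = √(201 + 27.0 + 0.846) = 15.1

15.1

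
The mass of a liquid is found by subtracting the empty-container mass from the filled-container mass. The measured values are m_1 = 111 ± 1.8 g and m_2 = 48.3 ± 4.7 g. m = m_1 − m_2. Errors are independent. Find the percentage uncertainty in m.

Absolute uncertainties add in quadrature for a linear combination:
  (δm_1)² = 3.24;  (δm_2)² = 22.1
δm = √(25.3) = 5.03 g
m = 62.7 g, so δm/m = 5.03/62.7 = 0.0803.

8.03%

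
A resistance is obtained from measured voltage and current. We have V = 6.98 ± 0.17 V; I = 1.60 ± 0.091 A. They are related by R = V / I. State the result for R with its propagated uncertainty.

4.36 ± 0.270 Ω

Since R is a product/quotient, work with relative uncertainties:
  (1·δV/V)² = (1×0.0244)² = 0.000593;  (-1·δI/I)² = (-1×0.0569)² = 0.00323
δR/R = √(0.00383) = 0.0619
R = 4.36 Ω, so δR = 0.0619 × 4.36 = 0.270 Ω.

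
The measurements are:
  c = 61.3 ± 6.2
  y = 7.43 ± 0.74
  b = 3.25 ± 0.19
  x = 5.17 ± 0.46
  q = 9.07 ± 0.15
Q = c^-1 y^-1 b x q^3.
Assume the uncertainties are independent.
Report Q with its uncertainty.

Each factor contributes (exponent × relative error)² to (δQ/Q)²:
  (-1·δc/c)² = (-1×0.101)² = 0.0102;  (-1·δy/y)² = (-1×0.0996)² = 0.00992;  (1·δb/b)² = (1×0.0585)² = 0.00342;  (1·δx/x)² = (1×0.0890)² = 0.00792;  (3·δq/q)² = (3×0.0165)² = 0.00246
δQ/Q = √(0.0339) = 0.184
Q = 27.5, so δQ = 0.184 × 27.5 = 5.07.

27.5 ± 5.07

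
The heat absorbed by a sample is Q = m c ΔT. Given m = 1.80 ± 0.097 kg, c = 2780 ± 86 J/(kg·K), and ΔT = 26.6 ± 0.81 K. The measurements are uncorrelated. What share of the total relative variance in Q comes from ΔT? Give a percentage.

19.4%

(δQ/Q)² = (1·δm/m)² + (1·δc/c)² + (1·δΔT/ΔT)²
  m term: (1×0.0539)² = 0.00290
  c term: (1×0.0309)² = 0.000957
  ΔT term: (1×0.0305)² = 0.000927
Total = 0.00479. Share from ΔT = 0.000927/0.00479 = 0.194.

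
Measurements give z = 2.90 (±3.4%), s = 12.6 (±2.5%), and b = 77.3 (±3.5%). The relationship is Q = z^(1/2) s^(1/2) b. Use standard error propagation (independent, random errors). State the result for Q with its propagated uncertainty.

Each factor contributes (exponent × relative error)² to (δQ/Q)²:
  (½·δz/z)² = (0.5×0.0340)² = 0.000289;  (½·δs/s)² = (0.5×0.0250)² = 0.000156;  (1·δb/b)² = (1×0.0350)² = 0.00123
δQ/Q = √(0.00167) = 0.0409
Q = 467, so δQ = 0.0409 × 467 = 19.1.

467 ± 19.1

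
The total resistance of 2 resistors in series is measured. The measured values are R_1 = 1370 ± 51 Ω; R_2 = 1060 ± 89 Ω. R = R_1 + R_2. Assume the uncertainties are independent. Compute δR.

Absolute uncertainties add in quadrature for a linear combination:
  (δR_1)² = 2600;  (δR_2)² = 7920
δR = √(10500) = 103 Ω

103 Ω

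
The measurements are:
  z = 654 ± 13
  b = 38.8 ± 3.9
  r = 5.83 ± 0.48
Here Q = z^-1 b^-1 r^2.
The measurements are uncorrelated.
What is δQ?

0.000260

Relative error in a monomial: (δQ/Q)² = Σ (nᵢ · δxᵢ/xᵢ)².
  (-1·δz/z)² = (-1×0.0199)² = 0.000395;  (-1·δb/b)² = (-1×0.101)² = 0.0101;  (2·δr/r)² = (2×0.0823)² = 0.0271
δQ/Q = √(0.0376) = 0.194
Q = 0.00134, so δQ = 0.194 × 0.00134 = 0.000260.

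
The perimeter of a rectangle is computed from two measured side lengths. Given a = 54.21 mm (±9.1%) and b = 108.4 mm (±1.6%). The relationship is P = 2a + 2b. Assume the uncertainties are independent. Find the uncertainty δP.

10.5 mm

Absolute uncertainties add in quadrature for a linear combination:
  (2·δa)² = 97.3;  (2·δb)² = 12.0
δP = √(109) = 10.5 mm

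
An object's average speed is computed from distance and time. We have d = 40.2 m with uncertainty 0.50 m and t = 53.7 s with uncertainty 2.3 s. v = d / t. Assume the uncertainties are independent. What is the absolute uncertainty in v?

0.0334 m/s

Relative error in a monomial: (δv/v)² = Σ (nᵢ · δxᵢ/xᵢ)².
  (1·δd/d)² = (1×0.0124)² = 0.000155;  (-1·δt/t)² = (-1×0.0428)² = 0.00183
δv/v = √(0.00199) = 0.0446
v = 0.749 m/s, so δv = 0.0446 × 0.749 = 0.0334 m/s.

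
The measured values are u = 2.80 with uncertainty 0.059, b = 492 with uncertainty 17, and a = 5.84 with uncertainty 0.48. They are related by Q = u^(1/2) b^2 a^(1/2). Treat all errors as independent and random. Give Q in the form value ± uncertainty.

(9.79 ± 0.794) × 10^5

Relative error in a monomial: (δQ/Q)² = Σ (nᵢ · δxᵢ/xᵢ)².
  (½·δu/u)² = (0.5×0.0211)² = 0.000111;  (2·δb/b)² = (2×0.0346)² = 0.00478;  (½·δa/a)² = (0.5×0.0822)² = 0.00169
δQ/Q = √(0.00658) = 0.0811
Q = 9.79e+05, so δQ = 0.0811 × 9.79e+05 = 79400.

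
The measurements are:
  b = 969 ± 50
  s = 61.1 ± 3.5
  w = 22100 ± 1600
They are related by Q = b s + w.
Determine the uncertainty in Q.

Let p = b·s = 59200. δp/p = √((1·δb/b)² + (1·δs/s)²) = √(0.00266 + 0.00328) = 0.0771, so δp = 4560.
Q = p + w: δQ = √(δp² + δw²) = √(2.08e+07 + 2.56e+06) = 4840

4840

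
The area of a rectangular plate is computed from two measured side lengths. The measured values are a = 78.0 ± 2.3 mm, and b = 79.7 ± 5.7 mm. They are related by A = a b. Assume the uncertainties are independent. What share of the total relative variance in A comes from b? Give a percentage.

85.5%

(δA/A)² = (1·δa/a)² + (1·δb/b)²
  a term: (1×0.0295)² = 0.000869
  b term: (1×0.0715)² = 0.00511
Total = 0.00598. Share from b = 0.00511/0.00598 = 0.855.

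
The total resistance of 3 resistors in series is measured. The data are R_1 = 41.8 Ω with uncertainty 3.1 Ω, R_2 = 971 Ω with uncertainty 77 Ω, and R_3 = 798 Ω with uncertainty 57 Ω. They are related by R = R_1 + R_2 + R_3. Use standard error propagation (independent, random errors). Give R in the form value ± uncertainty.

R is a linear combination, so absolute uncertainties add in quadrature:
  (δR_1)² = 9.61;  (δR_2)² = 5930;  (δR_3)² = 3250
δR = √(9190) = 95.9 Ω
R = 1810 Ω.

1810 ± 95.9 Ω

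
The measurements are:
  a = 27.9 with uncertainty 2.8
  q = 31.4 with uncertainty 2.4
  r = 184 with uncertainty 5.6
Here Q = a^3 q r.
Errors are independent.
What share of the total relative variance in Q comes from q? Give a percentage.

6.00%

(δQ/Q)² = (3·δa/a)² + (1·δq/q)² + (1·δr/r)²
  a term: (3×0.100)² = 0.0906
  q term: (1×0.0764)² = 0.00584
  r term: (1×0.0304)² = 0.000926
Total = 0.0974. Share from q = 0.00584/0.0974 = 0.0600.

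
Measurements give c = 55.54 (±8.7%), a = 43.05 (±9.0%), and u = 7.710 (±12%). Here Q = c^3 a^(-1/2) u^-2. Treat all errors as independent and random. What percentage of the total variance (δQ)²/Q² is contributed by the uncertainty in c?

(δQ/Q)² = (3·δc/c)² + (−½·δa/a)² + (-2·δu/u)²
  c term: (3×0.0870)² = 0.0681
  a term: (-0.5×0.0900)² = 0.00202
  u term: (-2×0.120)² = 0.0576
Total = 0.128. Share from c = 0.0681/0.128 = 0.533.

53.3%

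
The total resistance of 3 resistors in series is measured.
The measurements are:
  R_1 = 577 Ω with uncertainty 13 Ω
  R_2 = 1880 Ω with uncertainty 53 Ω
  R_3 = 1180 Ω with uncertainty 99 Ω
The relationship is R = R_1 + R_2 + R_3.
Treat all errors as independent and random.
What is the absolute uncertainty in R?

113 Ω

Absolute uncertainties add in quadrature for a linear combination:
  (δR_1)² = 169;  (δR_2)² = 2810;  (δR_3)² = 9800
δR = √(12800) = 113 Ω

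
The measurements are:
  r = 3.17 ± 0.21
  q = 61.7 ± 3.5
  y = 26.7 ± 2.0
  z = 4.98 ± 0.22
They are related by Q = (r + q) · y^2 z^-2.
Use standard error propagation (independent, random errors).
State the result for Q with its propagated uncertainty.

Let u = r + q = 64.9. δu = √(δr² + δq²) = √(0.0441 + 12.2) = 3.51, so δu/u = 0.0541.
Q is then a monomial in u, y, z:
δQ/Q = √((δu/u)² + (2·δy/y)² + (-2·δz/z)²) = √(0.00292 + 0.0224 + 0.00781) = 0.182
Q = 1860, so δQ = 0.182 × 1860 = 340.

1860 ± 340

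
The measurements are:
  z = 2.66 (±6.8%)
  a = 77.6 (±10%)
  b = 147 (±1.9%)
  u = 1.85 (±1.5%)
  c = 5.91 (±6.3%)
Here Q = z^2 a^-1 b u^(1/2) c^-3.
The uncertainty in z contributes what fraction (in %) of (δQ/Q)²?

(δQ/Q)² = (2·δz/z)² + (-1·δa/a)² + (1·δb/b)² + (½·δu/u)² + (-3·δc/c)²
  z term: (2×0.0680)² = 0.0185
  a term: (-1×0.100)² = 0.0100
  b term: (1×0.0190)² = 0.000361
  u term: (0.5×0.0150)² = 5.62e-05
  c term: (-3×0.0630)² = 0.0357
Total = 0.0646. Share from z = 0.0185/0.0646 = 0.286.

28.6%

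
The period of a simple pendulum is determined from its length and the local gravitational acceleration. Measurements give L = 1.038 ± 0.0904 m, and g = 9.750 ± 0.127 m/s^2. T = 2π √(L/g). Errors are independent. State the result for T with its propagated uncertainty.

Since T is a product/quotient, work with relative uncertainties:
  (½·δL/L)² = (0.5×0.0871)² = 0.00190;  (−½·δg/g)² = (-0.5×0.0130)² = 4.24e-05
δT/T = √(0.00194) = 0.0440
T = 2.050 s, so δT = 0.0440 × 2.050 = 0.0903 s.

2.050 ± 0.0903 s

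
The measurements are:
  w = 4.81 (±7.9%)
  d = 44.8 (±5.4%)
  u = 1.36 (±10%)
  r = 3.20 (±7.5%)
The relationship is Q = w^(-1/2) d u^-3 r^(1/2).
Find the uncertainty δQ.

4.50

For a monomial Q ∝ w^(-1/2), d, u^-3, r^(1/2), fractional errors add in quadrature:
  (−½·δw/w)² = (-0.5×0.0790)² = 0.00156;  (1·δd/d)² = (1×0.0540)² = 0.00292;  (-3·δu/u)² = (-3×0.100)² = 0.0900;  (½·δr/r)² = (0.5×0.0750)² = 0.00141
δQ/Q = √(0.0959) = 0.310
Q = 14.5, so δQ = 0.310 × 14.5 = 4.50.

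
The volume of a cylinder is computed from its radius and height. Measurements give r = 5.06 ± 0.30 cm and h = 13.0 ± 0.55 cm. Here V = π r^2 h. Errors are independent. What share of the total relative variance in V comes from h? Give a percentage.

(δV/V)² = (2·δr/r)² + (1·δh/h)²
  r term: (2×0.0593)² = 0.0141
  h term: (1×0.0423)² = 0.00179
Total = 0.0159. Share from h = 0.00179/0.0159 = 0.113.

11.3%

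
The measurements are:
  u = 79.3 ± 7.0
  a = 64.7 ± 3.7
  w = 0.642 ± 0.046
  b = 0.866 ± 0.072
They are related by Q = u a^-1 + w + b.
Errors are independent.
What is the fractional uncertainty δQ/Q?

Let p = u·a^-1 = 1.23. δp/p = √((1·δu/u)² + (-1·δa/a)²) = √(0.00779 + 0.00327) = 0.105, so δp = 0.129.
Q = p + w + b: δQ = √(δp² + δw² + δb²) = √(0.0166 + 0.00212 + 0.00518) = 0.155
Q = 2.73, so δQ/Q = 0.155/2.73 = 0.0566.

0.0566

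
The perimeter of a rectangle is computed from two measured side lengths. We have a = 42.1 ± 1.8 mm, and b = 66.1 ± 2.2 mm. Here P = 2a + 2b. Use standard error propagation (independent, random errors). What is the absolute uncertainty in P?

5.69 mm

Sums and differences: (δP)² = Σ (cᵢ δxᵢ)².
  (2·δa)² = 13.0;  (2·δb)² = 19.4
δP = √(32.3) = 5.69 mm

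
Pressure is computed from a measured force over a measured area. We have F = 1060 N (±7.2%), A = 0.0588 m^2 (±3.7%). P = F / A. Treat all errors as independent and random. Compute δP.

Products/powers → add relative errors in quadrature, weighted by exponent:
  (1·δF/F)² = (1×0.0720)² = 0.00518;  (-1·δA/A)² = (-1×0.0370)² = 0.00137
δP/P = √(0.00655) = 0.0810
P = 18000 Pa, so δP = 0.0810 × 18000 = 1460 Pa.

1460 Pa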